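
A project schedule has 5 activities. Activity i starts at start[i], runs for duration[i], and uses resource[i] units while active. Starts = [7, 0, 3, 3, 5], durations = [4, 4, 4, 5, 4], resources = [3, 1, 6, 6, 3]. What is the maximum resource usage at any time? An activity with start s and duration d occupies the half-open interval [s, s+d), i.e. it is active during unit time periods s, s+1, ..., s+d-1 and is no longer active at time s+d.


Each activity i is active on [start_i, start_i + duration_i).
Compute total resource usage per time slot:
  t=0: active resources = [1], total = 1
  t=1: active resources = [1], total = 1
  t=2: active resources = [1], total = 1
  t=3: active resources = [1, 6, 6], total = 13
  t=4: active resources = [6, 6], total = 12
  t=5: active resources = [6, 6, 3], total = 15
  t=6: active resources = [6, 6, 3], total = 15
  t=7: active resources = [3, 6, 3], total = 12
  t=8: active resources = [3, 3], total = 6
  t=9: active resources = [3], total = 3
  t=10: active resources = [3], total = 3
Peak resource demand = 15

15


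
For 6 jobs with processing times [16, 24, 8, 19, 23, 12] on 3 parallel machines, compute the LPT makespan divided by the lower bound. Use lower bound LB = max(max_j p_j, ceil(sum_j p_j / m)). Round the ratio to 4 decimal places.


LPT order: [24, 23, 19, 16, 12, 8]
Machine loads after assignment: [32, 35, 35]
LPT makespan = 35
Lower bound = max(max_job, ceil(total/3)) = max(24, 34) = 34
Ratio = 35 / 34 = 1.0294

1.0294


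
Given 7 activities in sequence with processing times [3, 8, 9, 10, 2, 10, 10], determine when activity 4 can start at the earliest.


Activity 4 starts after activities 1 through 3 complete.
Predecessor durations: [3, 8, 9]
ES = 3 + 8 + 9 = 20

20


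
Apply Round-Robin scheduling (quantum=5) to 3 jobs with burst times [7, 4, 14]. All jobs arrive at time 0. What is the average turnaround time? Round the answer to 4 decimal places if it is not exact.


Time quantum = 5
Execution trace:
  J1 runs 5 units, time = 5
  J2 runs 4 units, time = 9
  J3 runs 5 units, time = 14
  J1 runs 2 units, time = 16
  J3 runs 5 units, time = 21
  J3 runs 4 units, time = 25
Finish times: [16, 9, 25]
Average turnaround = 50/3 = 16.6667

16.6667


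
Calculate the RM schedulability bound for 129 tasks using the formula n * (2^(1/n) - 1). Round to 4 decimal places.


Compute 2^(1/129) = 1.0053876957
Subtract 1: 1.0053876957 - 1 = 0.0053876957
Multiply by n: 129 * 0.0053876957 = 0.6950127453
Round to 4 dp: 0.6950

0.6950


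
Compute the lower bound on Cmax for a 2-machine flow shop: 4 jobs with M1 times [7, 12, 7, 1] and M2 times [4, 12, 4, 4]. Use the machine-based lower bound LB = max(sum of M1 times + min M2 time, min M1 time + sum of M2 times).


LB1 = sum(M1 times) + min(M2 times) = 27 + 4 = 31
LB2 = min(M1 times) + sum(M2 times) = 1 + 24 = 25
Lower bound = max(LB1, LB2) = max(31, 25) = 31

31


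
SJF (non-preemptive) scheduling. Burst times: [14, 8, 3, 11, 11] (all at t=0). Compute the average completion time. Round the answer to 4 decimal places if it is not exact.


SJF order (ascending): [3, 8, 11, 11, 14]
Completion times:
  Job 1: burst=3, C=3
  Job 2: burst=8, C=11
  Job 3: burst=11, C=22
  Job 4: burst=11, C=33
  Job 5: burst=14, C=47
Average completion = 116/5 = 23.2

23.2


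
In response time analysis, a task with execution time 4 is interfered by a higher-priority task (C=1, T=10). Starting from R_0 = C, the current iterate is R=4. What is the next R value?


R_next = C + ceil(R_prev / T_hp) * C_hp
ceil(4 / 10) = ceil(0.4) = 1
Interference = 1 * 1 = 1
R_next = 4 + 1 = 5

5


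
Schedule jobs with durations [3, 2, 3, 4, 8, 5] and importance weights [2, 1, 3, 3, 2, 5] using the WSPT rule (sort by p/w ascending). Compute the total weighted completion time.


Compute p/w ratios and sort ascending (WSPT): [(3, 3), (5, 5), (4, 3), (3, 2), (2, 1), (8, 2)]
Compute weighted completion times:
  Job (p=3,w=3): C=3, w*C=3*3=9
  Job (p=5,w=5): C=8, w*C=5*8=40
  Job (p=4,w=3): C=12, w*C=3*12=36
  Job (p=3,w=2): C=15, w*C=2*15=30
  Job (p=2,w=1): C=17, w*C=1*17=17
  Job (p=8,w=2): C=25, w*C=2*25=50
Total weighted completion time = 182

182


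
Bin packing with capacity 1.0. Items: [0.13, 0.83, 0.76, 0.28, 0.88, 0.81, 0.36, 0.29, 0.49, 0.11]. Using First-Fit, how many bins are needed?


Place items sequentially using First-Fit:
  Item 0.13 -> new Bin 1
  Item 0.83 -> Bin 1 (now 0.96)
  Item 0.76 -> new Bin 2
  Item 0.28 -> new Bin 3
  Item 0.88 -> new Bin 4
  Item 0.81 -> new Bin 5
  Item 0.36 -> Bin 3 (now 0.64)
  Item 0.29 -> Bin 3 (now 0.93)
  Item 0.49 -> new Bin 6
  Item 0.11 -> Bin 2 (now 0.87)
Total bins used = 6

6


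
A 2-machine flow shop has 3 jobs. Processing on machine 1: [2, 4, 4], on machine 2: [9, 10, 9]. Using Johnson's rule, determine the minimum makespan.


Apply Johnson's rule:
  Group 1 (a <= b): [(1, 2, 9), (2, 4, 10), (3, 4, 9)]
  Group 2 (a > b): []
Optimal job order: [1, 2, 3]
Schedule:
  Job 1: M1 done at 2, M2 done at 11
  Job 2: M1 done at 6, M2 done at 21
  Job 3: M1 done at 10, M2 done at 30
Makespan = 30

30


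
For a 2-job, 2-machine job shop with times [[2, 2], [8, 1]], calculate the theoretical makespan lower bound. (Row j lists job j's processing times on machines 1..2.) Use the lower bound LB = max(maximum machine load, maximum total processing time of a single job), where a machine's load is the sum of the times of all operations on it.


Machine loads:
  Machine 1: 2 + 8 = 10
  Machine 2: 2 + 1 = 3
Max machine load = 10
Job totals:
  Job 1: 4
  Job 2: 9
Max job total = 9
Lower bound = max(10, 9) = 10

10


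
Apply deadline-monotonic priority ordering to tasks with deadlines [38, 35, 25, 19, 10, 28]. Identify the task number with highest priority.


Sort tasks by relative deadline (ascending):
  Task 5: deadline = 10
  Task 4: deadline = 19
  Task 3: deadline = 25
  Task 6: deadline = 28
  Task 2: deadline = 35
  Task 1: deadline = 38
Priority order (highest first): [5, 4, 3, 6, 2, 1]
Highest priority task = 5

5


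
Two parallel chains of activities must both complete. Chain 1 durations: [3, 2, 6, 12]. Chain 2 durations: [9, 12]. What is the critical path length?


Path A total = 3 + 2 + 6 + 12 = 23
Path B total = 9 + 12 = 21
Critical path = longest path = max(23, 21) = 23

23


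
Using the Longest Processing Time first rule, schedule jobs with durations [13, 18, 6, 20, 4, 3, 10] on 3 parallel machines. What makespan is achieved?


Sort jobs in decreasing order (LPT): [20, 18, 13, 10, 6, 4, 3]
Assign each job to the least loaded machine:
  Machine 1: jobs [20, 4], load = 24
  Machine 2: jobs [18, 6], load = 24
  Machine 3: jobs [13, 10, 3], load = 26
Makespan = max load = 26

26


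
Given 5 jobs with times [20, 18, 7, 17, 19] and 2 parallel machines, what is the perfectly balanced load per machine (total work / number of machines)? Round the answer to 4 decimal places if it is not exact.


Total processing time = 20 + 18 + 7 + 17 + 19 = 81
Number of machines = 2
Ideal balanced load = 81 / 2 = 40.5

40.5


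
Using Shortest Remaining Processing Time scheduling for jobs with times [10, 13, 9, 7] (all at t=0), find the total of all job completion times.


Since all jobs arrive at t=0, SRPT equals SPT ordering.
SPT order: [7, 9, 10, 13]
Completion times:
  Job 1: p=7, C=7
  Job 2: p=9, C=16
  Job 3: p=10, C=26
  Job 4: p=13, C=39
Total completion time = 7 + 16 + 26 + 39 = 88

88


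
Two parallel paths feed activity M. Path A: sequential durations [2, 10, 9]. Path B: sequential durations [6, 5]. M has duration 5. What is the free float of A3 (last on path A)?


ES(A3) = sum of predecessors on chain A = 12
EF(A3) = ES + duration = 12 + 9 = 21
Successor of A3 is M. ES(M) = max(sum(A), sum(B)) = max(21, 11) = 21
Free float = ES(successor) - EF(current) = 21 - 21 = 0

0


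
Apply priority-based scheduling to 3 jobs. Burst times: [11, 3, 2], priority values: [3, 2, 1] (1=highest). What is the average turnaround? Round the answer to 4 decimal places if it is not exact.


Sort by priority (ascending = highest first):
Order: [(1, 2), (2, 3), (3, 11)]
Completion times:
  Priority 1, burst=2, C=2
  Priority 2, burst=3, C=5
  Priority 3, burst=11, C=16
Average turnaround = 23/3 = 7.6667

7.6667


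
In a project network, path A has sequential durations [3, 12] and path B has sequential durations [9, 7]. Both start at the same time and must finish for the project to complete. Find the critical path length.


Path A total = 3 + 12 = 15
Path B total = 9 + 7 = 16
Critical path = longest path = max(15, 16) = 16

16


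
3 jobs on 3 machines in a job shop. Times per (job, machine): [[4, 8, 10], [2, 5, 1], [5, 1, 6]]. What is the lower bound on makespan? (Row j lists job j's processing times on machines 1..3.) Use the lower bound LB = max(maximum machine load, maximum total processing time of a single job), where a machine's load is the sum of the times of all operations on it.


Machine loads:
  Machine 1: 4 + 2 + 5 = 11
  Machine 2: 8 + 5 + 1 = 14
  Machine 3: 10 + 1 + 6 = 17
Max machine load = 17
Job totals:
  Job 1: 22
  Job 2: 8
  Job 3: 12
Max job total = 22
Lower bound = max(17, 22) = 22

22


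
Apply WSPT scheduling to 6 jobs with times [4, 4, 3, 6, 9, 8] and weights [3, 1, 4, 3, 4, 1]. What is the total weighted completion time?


Compute p/w ratios and sort ascending (WSPT): [(3, 4), (4, 3), (6, 3), (9, 4), (4, 1), (8, 1)]
Compute weighted completion times:
  Job (p=3,w=4): C=3, w*C=4*3=12
  Job (p=4,w=3): C=7, w*C=3*7=21
  Job (p=6,w=3): C=13, w*C=3*13=39
  Job (p=9,w=4): C=22, w*C=4*22=88
  Job (p=4,w=1): C=26, w*C=1*26=26
  Job (p=8,w=1): C=34, w*C=1*34=34
Total weighted completion time = 220

220


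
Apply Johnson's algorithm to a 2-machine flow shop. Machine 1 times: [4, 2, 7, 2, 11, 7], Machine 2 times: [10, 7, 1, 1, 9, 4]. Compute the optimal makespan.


Apply Johnson's rule:
  Group 1 (a <= b): [(2, 2, 7), (1, 4, 10)]
  Group 2 (a > b): [(5, 11, 9), (6, 7, 4), (3, 7, 1), (4, 2, 1)]
Optimal job order: [2, 1, 5, 6, 3, 4]
Schedule:
  Job 2: M1 done at 2, M2 done at 9
  Job 1: M1 done at 6, M2 done at 19
  Job 5: M1 done at 17, M2 done at 28
  Job 6: M1 done at 24, M2 done at 32
  Job 3: M1 done at 31, M2 done at 33
  Job 4: M1 done at 33, M2 done at 34
Makespan = 34

34


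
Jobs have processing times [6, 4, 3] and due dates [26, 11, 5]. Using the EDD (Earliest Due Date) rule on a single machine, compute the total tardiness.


Sort by due date (EDD order): [(3, 5), (4, 11), (6, 26)]
Compute completion times and tardiness:
  Job 1: p=3, d=5, C=3, tardiness=max(0,3-5)=0
  Job 2: p=4, d=11, C=7, tardiness=max(0,7-11)=0
  Job 3: p=6, d=26, C=13, tardiness=max(0,13-26)=0
Total tardiness = 0

0


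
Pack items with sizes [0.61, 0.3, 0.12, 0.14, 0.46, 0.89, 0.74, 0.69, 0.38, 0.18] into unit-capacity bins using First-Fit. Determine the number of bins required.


Place items sequentially using First-Fit:
  Item 0.61 -> new Bin 1
  Item 0.3 -> Bin 1 (now 0.91)
  Item 0.12 -> new Bin 2
  Item 0.14 -> Bin 2 (now 0.26)
  Item 0.46 -> Bin 2 (now 0.72)
  Item 0.89 -> new Bin 3
  Item 0.74 -> new Bin 4
  Item 0.69 -> new Bin 5
  Item 0.38 -> new Bin 6
  Item 0.18 -> Bin 2 (now 0.9)
Total bins used = 6

6


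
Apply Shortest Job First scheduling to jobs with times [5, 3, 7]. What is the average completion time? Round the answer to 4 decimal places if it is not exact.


SJF order (ascending): [3, 5, 7]
Completion times:
  Job 1: burst=3, C=3
  Job 2: burst=5, C=8
  Job 3: burst=7, C=15
Average completion = 26/3 = 8.6667

8.6667


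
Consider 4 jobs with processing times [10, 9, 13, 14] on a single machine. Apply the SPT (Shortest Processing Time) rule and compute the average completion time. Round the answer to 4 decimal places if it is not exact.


Sort jobs by processing time (SPT order): [9, 10, 13, 14]
Compute completion times sequentially:
  Job 1: processing = 9, completes at 9
  Job 2: processing = 10, completes at 19
  Job 3: processing = 13, completes at 32
  Job 4: processing = 14, completes at 46
Sum of completion times = 106
Average completion time = 106/4 = 26.5

26.5


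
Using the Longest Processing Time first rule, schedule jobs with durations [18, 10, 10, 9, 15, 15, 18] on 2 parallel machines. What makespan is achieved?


Sort jobs in decreasing order (LPT): [18, 18, 15, 15, 10, 10, 9]
Assign each job to the least loaded machine:
  Machine 1: jobs [18, 15, 10, 9], load = 52
  Machine 2: jobs [18, 15, 10], load = 43
Makespan = max load = 52

52


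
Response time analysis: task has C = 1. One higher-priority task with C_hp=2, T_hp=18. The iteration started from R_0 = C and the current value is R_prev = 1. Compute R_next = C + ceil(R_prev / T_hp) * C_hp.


R_next = C + ceil(R_prev / T_hp) * C_hp
ceil(1 / 18) = ceil(0.0556) = 1
Interference = 1 * 2 = 2
R_next = 1 + 2 = 3

3


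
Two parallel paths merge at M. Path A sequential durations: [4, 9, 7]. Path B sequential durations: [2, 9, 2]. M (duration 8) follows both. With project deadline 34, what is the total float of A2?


Forward pass: ES(A2) = sum of predecessors on chain A = 4
EF = ES + duration = 4 + 9 = 13
Backward pass: LF(M) = deadline = 34; LS(M) = 34 - 8 = 26
LF(A2) = LS(M) - sum(successors on chain A) = 26 - 7 = 19
LS = LF - duration = 19 - 9 = 10
Total float = LS - ES = 10 - 4 = 6

6


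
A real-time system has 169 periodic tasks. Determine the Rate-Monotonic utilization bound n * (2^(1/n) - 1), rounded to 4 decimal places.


Compute 2^(1/169) = 1.0041098851
Subtract 1: 1.0041098851 - 1 = 0.0041098851
Multiply by n: 169 * 0.0041098851 = 0.6945705819
Round to 4 dp: 0.6946

0.6946


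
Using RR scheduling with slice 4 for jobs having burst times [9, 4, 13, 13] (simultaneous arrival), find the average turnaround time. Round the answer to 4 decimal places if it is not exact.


Time quantum = 4
Execution trace:
  J1 runs 4 units, time = 4
  J2 runs 4 units, time = 8
  J3 runs 4 units, time = 12
  J4 runs 4 units, time = 16
  J1 runs 4 units, time = 20
  J3 runs 4 units, time = 24
  J4 runs 4 units, time = 28
  J1 runs 1 units, time = 29
  J3 runs 4 units, time = 33
  J4 runs 4 units, time = 37
  J3 runs 1 units, time = 38
  J4 runs 1 units, time = 39
Finish times: [29, 8, 38, 39]
Average turnaround = 114/4 = 28.5

28.5


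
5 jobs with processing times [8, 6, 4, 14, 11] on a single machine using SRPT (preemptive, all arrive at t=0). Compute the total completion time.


Since all jobs arrive at t=0, SRPT equals SPT ordering.
SPT order: [4, 6, 8, 11, 14]
Completion times:
  Job 1: p=4, C=4
  Job 2: p=6, C=10
  Job 3: p=8, C=18
  Job 4: p=11, C=29
  Job 5: p=14, C=43
Total completion time = 4 + 10 + 18 + 29 + 43 = 104

104


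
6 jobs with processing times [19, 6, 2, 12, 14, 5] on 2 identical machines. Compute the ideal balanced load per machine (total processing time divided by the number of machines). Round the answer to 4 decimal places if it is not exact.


Total processing time = 19 + 6 + 2 + 12 + 14 + 5 = 58
Number of machines = 2
Ideal balanced load = 58 / 2 = 29.0

29.0


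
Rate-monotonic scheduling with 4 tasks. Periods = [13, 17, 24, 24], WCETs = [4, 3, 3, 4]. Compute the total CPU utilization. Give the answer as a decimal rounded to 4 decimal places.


Compute individual utilizations (exact fractions):
  Task 1: C/T = 4/13 (approx. 0.3077)
  Task 2: C/T = 3/17 (approx. 0.1765)
  Task 3: C/T = 3/24 = 1/8 (approx. 0.125)
  Task 4: C/T = 4/24 = 1/6 (approx. 0.1667)
Total utilization U = 4/13 + 3/17 + 1/8 + 1/6 = 4115/5304
Rounded to 4 decimal places: U = 0.7758
RM (Liu & Layland) bound for 4 tasks = 0.756828; compare with U = 4115/5304 (approx. 0.775830)
bound < U <= 1, so the RM sufficient condition is not met (inconclusive; an exact test such as response-time analysis is needed).

0.7758


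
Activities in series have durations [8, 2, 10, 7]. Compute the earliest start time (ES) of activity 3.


Activity 3 starts after activities 1 through 2 complete.
Predecessor durations: [8, 2]
ES = 8 + 2 = 10

10


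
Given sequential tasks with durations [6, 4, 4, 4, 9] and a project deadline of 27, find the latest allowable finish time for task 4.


LF(activity 4) = deadline - sum of successor durations
Successors: activities 5 through 5 with durations [9]
Sum of successor durations = 9
LF = 27 - 9 = 18

18


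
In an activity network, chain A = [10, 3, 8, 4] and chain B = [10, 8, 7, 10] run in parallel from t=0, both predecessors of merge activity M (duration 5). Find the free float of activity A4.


ES(A4) = sum of predecessors on chain A = 21
EF(A4) = ES + duration = 21 + 4 = 25
Successor of A4 is M. ES(M) = max(sum(A), sum(B)) = max(25, 35) = 35
Free float = ES(successor) - EF(current) = 35 - 25 = 10

10


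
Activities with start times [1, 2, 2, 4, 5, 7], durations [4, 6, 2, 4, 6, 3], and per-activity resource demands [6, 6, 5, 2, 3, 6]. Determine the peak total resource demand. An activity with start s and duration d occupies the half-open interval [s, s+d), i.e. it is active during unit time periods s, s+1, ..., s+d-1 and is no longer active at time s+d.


Each activity i is active on [start_i, start_i + duration_i).
Compute total resource usage per time slot:
  t=0: active resources = [], total = 0
  t=1: active resources = [6], total = 6
  t=2: active resources = [6, 6, 5], total = 17
  t=3: active resources = [6, 6, 5], total = 17
  t=4: active resources = [6, 6, 2], total = 14
  t=5: active resources = [6, 2, 3], total = 11
  t=6: active resources = [6, 2, 3], total = 11
  t=7: active resources = [6, 2, 3, 6], total = 17
  t=8: active resources = [3, 6], total = 9
  t=9: active resources = [3, 6], total = 9
  t=10: active resources = [3], total = 3
Peak resource demand = 17

17


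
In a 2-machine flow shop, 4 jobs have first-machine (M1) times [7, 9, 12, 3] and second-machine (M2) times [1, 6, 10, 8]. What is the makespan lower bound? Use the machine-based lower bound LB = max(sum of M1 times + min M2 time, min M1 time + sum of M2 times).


LB1 = sum(M1 times) + min(M2 times) = 31 + 1 = 32
LB2 = min(M1 times) + sum(M2 times) = 3 + 25 = 28
Lower bound = max(LB1, LB2) = max(32, 28) = 32

32


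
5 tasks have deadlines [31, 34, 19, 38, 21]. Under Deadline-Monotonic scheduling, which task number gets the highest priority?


Sort tasks by relative deadline (ascending):
  Task 3: deadline = 19
  Task 5: deadline = 21
  Task 1: deadline = 31
  Task 2: deadline = 34
  Task 4: deadline = 38
Priority order (highest first): [3, 5, 1, 2, 4]
Highest priority task = 3

3


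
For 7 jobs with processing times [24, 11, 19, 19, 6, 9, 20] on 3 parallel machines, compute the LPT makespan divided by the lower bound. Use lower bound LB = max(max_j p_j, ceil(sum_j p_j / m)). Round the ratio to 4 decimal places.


LPT order: [24, 20, 19, 19, 11, 9, 6]
Machine loads after assignment: [33, 37, 38]
LPT makespan = 38
Lower bound = max(max_job, ceil(total/3)) = max(24, 36) = 36
Ratio = 38 / 36 = 1.0556

1.0556


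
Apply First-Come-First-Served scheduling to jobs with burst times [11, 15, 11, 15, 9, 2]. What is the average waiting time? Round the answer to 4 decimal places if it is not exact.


FCFS order (as given): [11, 15, 11, 15, 9, 2]
Waiting times:
  Job 1: wait = 0
  Job 2: wait = 11
  Job 3: wait = 26
  Job 4: wait = 37
  Job 5: wait = 52
  Job 6: wait = 61
Sum of waiting times = 187
Average waiting time = 187/6 = 31.1667

31.1667


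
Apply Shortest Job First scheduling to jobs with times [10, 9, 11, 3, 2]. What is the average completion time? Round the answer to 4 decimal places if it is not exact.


SJF order (ascending): [2, 3, 9, 10, 11]
Completion times:
  Job 1: burst=2, C=2
  Job 2: burst=3, C=5
  Job 3: burst=9, C=14
  Job 4: burst=10, C=24
  Job 5: burst=11, C=35
Average completion = 80/5 = 16.0

16.0


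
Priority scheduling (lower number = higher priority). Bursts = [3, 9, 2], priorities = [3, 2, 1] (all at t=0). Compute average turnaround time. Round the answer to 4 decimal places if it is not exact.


Sort by priority (ascending = highest first):
Order: [(1, 2), (2, 9), (3, 3)]
Completion times:
  Priority 1, burst=2, C=2
  Priority 2, burst=9, C=11
  Priority 3, burst=3, C=14
Average turnaround = 27/3 = 9.0

9.0


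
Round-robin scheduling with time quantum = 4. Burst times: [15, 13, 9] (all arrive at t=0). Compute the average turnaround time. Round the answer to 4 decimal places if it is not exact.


Time quantum = 4
Execution trace:
  J1 runs 4 units, time = 4
  J2 runs 4 units, time = 8
  J3 runs 4 units, time = 12
  J1 runs 4 units, time = 16
  J2 runs 4 units, time = 20
  J3 runs 4 units, time = 24
  J1 runs 4 units, time = 28
  J2 runs 4 units, time = 32
  J3 runs 1 units, time = 33
  J1 runs 3 units, time = 36
  J2 runs 1 units, time = 37
Finish times: [36, 37, 33]
Average turnaround = 106/3 = 35.3333

35.3333


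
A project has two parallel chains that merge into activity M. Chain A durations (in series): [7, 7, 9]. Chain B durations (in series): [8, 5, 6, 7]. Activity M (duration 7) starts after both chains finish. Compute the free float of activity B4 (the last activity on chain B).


ES(B4) = sum of predecessors on chain B = 19
EF(B4) = ES + duration = 19 + 7 = 26
Successor of B4 is M. ES(M) = max(sum(A), sum(B)) = max(23, 26) = 26
Free float = ES(successor) - EF(current) = 26 - 26 = 0

0


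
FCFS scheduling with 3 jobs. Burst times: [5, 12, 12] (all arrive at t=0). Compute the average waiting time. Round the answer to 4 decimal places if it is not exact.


FCFS order (as given): [5, 12, 12]
Waiting times:
  Job 1: wait = 0
  Job 2: wait = 5
  Job 3: wait = 17
Sum of waiting times = 22
Average waiting time = 22/3 = 7.3333

7.3333


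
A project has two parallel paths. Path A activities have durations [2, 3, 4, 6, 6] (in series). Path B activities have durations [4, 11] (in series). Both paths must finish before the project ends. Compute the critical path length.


Path A total = 2 + 3 + 4 + 6 + 6 = 21
Path B total = 4 + 11 = 15
Critical path = longest path = max(21, 15) = 21

21


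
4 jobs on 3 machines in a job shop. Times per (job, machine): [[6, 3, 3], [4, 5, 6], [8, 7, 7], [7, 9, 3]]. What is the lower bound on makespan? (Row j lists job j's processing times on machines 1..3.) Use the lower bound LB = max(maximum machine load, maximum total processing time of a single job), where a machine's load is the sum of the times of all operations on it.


Machine loads:
  Machine 1: 6 + 4 + 8 + 7 = 25
  Machine 2: 3 + 5 + 7 + 9 = 24
  Machine 3: 3 + 6 + 7 + 3 = 19
Max machine load = 25
Job totals:
  Job 1: 12
  Job 2: 15
  Job 3: 22
  Job 4: 19
Max job total = 22
Lower bound = max(25, 22) = 25

25


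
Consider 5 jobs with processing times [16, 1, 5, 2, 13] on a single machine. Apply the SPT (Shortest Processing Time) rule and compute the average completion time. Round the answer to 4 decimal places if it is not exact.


Sort jobs by processing time (SPT order): [1, 2, 5, 13, 16]
Compute completion times sequentially:
  Job 1: processing = 1, completes at 1
  Job 2: processing = 2, completes at 3
  Job 3: processing = 5, completes at 8
  Job 4: processing = 13, completes at 21
  Job 5: processing = 16, completes at 37
Sum of completion times = 70
Average completion time = 70/5 = 14.0

14.0


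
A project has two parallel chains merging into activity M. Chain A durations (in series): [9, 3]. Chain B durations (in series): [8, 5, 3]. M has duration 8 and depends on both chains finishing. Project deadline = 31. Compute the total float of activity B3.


Forward pass: ES(B3) = sum of predecessors on chain B = 13
EF = ES + duration = 13 + 3 = 16
Backward pass: LF(M) = deadline = 31; LS(M) = 31 - 8 = 23
LF(B3) = LS(M) - sum(successors on chain B) = 23 - 0 = 23
LS = LF - duration = 23 - 3 = 20
Total float = LS - ES = 20 - 13 = 7

7


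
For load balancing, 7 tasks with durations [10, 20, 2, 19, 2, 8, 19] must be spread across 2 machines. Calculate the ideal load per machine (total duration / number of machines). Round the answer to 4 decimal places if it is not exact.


Total processing time = 10 + 20 + 2 + 19 + 2 + 8 + 19 = 80
Number of machines = 2
Ideal balanced load = 80 / 2 = 40.0

40.0


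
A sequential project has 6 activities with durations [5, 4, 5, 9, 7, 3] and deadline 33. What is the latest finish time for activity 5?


LF(activity 5) = deadline - sum of successor durations
Successors: activities 6 through 6 with durations [3]
Sum of successor durations = 3
LF = 33 - 3 = 30

30


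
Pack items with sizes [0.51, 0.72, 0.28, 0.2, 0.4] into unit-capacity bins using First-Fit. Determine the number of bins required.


Place items sequentially using First-Fit:
  Item 0.51 -> new Bin 1
  Item 0.72 -> new Bin 2
  Item 0.28 -> Bin 1 (now 0.79)
  Item 0.2 -> Bin 1 (now 0.99)
  Item 0.4 -> new Bin 3
Total bins used = 3

3


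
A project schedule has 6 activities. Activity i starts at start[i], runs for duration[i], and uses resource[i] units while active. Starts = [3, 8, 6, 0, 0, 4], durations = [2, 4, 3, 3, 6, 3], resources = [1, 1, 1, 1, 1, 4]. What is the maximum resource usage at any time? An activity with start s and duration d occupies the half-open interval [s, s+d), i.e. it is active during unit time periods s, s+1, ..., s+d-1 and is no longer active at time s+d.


Each activity i is active on [start_i, start_i + duration_i).
Compute total resource usage per time slot:
  t=0: active resources = [1, 1], total = 2
  t=1: active resources = [1, 1], total = 2
  t=2: active resources = [1, 1], total = 2
  t=3: active resources = [1, 1], total = 2
  t=4: active resources = [1, 1, 4], total = 6
  t=5: active resources = [1, 4], total = 5
  t=6: active resources = [1, 4], total = 5
  t=7: active resources = [1], total = 1
  t=8: active resources = [1, 1], total = 2
  t=9: active resources = [1], total = 1
  t=10: active resources = [1], total = 1
  t=11: active resources = [1], total = 1
Peak resource demand = 6

6


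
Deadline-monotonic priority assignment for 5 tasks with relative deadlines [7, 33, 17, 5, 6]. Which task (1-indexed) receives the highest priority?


Sort tasks by relative deadline (ascending):
  Task 4: deadline = 5
  Task 5: deadline = 6
  Task 1: deadline = 7
  Task 3: deadline = 17
  Task 2: deadline = 33
Priority order (highest first): [4, 5, 1, 3, 2]
Highest priority task = 4

4


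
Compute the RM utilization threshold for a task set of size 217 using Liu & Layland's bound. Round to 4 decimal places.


Compute 2^(1/217) = 1.0031993336
Subtract 1: 1.0031993336 - 1 = 0.0031993336
Multiply by n: 217 * 0.0031993336 = 0.6942553912
Round to 4 dp: 0.6943

0.6943


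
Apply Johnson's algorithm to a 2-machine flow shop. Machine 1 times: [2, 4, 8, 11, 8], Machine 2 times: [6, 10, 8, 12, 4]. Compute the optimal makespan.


Apply Johnson's rule:
  Group 1 (a <= b): [(1, 2, 6), (2, 4, 10), (3, 8, 8), (4, 11, 12)]
  Group 2 (a > b): [(5, 8, 4)]
Optimal job order: [1, 2, 3, 4, 5]
Schedule:
  Job 1: M1 done at 2, M2 done at 8
  Job 2: M1 done at 6, M2 done at 18
  Job 3: M1 done at 14, M2 done at 26
  Job 4: M1 done at 25, M2 done at 38
  Job 5: M1 done at 33, M2 done at 42
Makespan = 42

42


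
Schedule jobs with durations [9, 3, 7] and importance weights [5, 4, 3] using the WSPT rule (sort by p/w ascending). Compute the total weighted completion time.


Compute p/w ratios and sort ascending (WSPT): [(3, 4), (9, 5), (7, 3)]
Compute weighted completion times:
  Job (p=3,w=4): C=3, w*C=4*3=12
  Job (p=9,w=5): C=12, w*C=5*12=60
  Job (p=7,w=3): C=19, w*C=3*19=57
Total weighted completion time = 129

129


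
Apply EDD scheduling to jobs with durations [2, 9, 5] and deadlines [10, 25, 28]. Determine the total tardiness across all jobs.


Sort by due date (EDD order): [(2, 10), (9, 25), (5, 28)]
Compute completion times and tardiness:
  Job 1: p=2, d=10, C=2, tardiness=max(0,2-10)=0
  Job 2: p=9, d=25, C=11, tardiness=max(0,11-25)=0
  Job 3: p=5, d=28, C=16, tardiness=max(0,16-28)=0
Total tardiness = 0

0


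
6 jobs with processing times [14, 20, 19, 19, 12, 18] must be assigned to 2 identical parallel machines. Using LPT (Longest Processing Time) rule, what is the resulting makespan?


Sort jobs in decreasing order (LPT): [20, 19, 19, 18, 14, 12]
Assign each job to the least loaded machine:
  Machine 1: jobs [20, 18, 14], load = 52
  Machine 2: jobs [19, 19, 12], load = 50
Makespan = max load = 52

52


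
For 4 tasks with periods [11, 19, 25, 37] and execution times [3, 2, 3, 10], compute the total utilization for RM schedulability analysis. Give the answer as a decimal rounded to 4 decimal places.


Compute individual utilizations (exact fractions):
  Task 1: C/T = 3/11 (approx. 0.2727)
  Task 2: C/T = 2/19 (approx. 0.1053)
  Task 3: C/T = 3/25 (approx. 0.12)
  Task 4: C/T = 10/37 (approx. 0.2703)
Total utilization U = 3/11 + 2/19 + 3/25 + 10/37 = 148524/193325
Rounded to 4 decimal places: U = 0.7683
RM (Liu & Layland) bound for 4 tasks = 0.756828; compare with U = 148524/193325 (approx. 0.768261)
bound < U <= 1, so the RM sufficient condition is not met (inconclusive; an exact test such as response-time analysis is needed).

0.7683


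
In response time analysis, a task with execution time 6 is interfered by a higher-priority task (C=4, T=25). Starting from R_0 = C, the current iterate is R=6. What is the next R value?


R_next = C + ceil(R_prev / T_hp) * C_hp
ceil(6 / 25) = ceil(0.24) = 1
Interference = 1 * 4 = 4
R_next = 6 + 4 = 10

10


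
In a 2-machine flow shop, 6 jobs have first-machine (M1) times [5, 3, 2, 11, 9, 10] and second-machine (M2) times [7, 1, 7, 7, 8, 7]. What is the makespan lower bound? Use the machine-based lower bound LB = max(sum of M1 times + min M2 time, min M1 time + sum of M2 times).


LB1 = sum(M1 times) + min(M2 times) = 40 + 1 = 41
LB2 = min(M1 times) + sum(M2 times) = 2 + 37 = 39
Lower bound = max(LB1, LB2) = max(41, 39) = 41

41


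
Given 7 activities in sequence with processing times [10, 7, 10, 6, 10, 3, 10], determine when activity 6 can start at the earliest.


Activity 6 starts after activities 1 through 5 complete.
Predecessor durations: [10, 7, 10, 6, 10]
ES = 10 + 7 + 10 + 6 + 10 = 43

43


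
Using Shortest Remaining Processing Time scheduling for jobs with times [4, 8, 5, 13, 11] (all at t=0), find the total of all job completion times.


Since all jobs arrive at t=0, SRPT equals SPT ordering.
SPT order: [4, 5, 8, 11, 13]
Completion times:
  Job 1: p=4, C=4
  Job 2: p=5, C=9
  Job 3: p=8, C=17
  Job 4: p=11, C=28
  Job 5: p=13, C=41
Total completion time = 4 + 9 + 17 + 28 + 41 = 99

99


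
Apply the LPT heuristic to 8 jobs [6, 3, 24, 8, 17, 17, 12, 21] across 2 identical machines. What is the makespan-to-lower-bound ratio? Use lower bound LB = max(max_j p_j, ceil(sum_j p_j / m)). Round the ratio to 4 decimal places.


LPT order: [24, 21, 17, 17, 12, 8, 6, 3]
Machine loads after assignment: [55, 53]
LPT makespan = 55
Lower bound = max(max_job, ceil(total/2)) = max(24, 54) = 54
Ratio = 55 / 54 = 1.0185

1.0185


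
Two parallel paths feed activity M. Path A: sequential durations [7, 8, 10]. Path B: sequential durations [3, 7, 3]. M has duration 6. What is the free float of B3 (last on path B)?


ES(B3) = sum of predecessors on chain B = 10
EF(B3) = ES + duration = 10 + 3 = 13
Successor of B3 is M. ES(M) = max(sum(A), sum(B)) = max(25, 13) = 25
Free float = ES(successor) - EF(current) = 25 - 13 = 12

12


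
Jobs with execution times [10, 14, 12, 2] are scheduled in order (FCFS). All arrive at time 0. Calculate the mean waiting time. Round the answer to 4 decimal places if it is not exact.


FCFS order (as given): [10, 14, 12, 2]
Waiting times:
  Job 1: wait = 0
  Job 2: wait = 10
  Job 3: wait = 24
  Job 4: wait = 36
Sum of waiting times = 70
Average waiting time = 70/4 = 17.5

17.5


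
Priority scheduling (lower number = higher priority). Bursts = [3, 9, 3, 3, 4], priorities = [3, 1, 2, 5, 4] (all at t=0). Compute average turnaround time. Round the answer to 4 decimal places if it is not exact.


Sort by priority (ascending = highest first):
Order: [(1, 9), (2, 3), (3, 3), (4, 4), (5, 3)]
Completion times:
  Priority 1, burst=9, C=9
  Priority 2, burst=3, C=12
  Priority 3, burst=3, C=15
  Priority 4, burst=4, C=19
  Priority 5, burst=3, C=22
Average turnaround = 77/5 = 15.4

15.4


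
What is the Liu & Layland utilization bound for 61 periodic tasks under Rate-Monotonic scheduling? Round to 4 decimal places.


Compute 2^(1/61) = 1.0114278734
Subtract 1: 1.0114278734 - 1 = 0.0114278734
Multiply by n: 61 * 0.0114278734 = 0.6971002774
Round to 4 dp: 0.6971

0.6971


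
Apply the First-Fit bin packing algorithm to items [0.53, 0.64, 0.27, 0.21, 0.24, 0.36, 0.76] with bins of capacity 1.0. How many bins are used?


Place items sequentially using First-Fit:
  Item 0.53 -> new Bin 1
  Item 0.64 -> new Bin 2
  Item 0.27 -> Bin 1 (now 0.8)
  Item 0.21 -> Bin 2 (now 0.85)
  Item 0.24 -> new Bin 3
  Item 0.36 -> Bin 3 (now 0.6)
  Item 0.76 -> new Bin 4
Total bins used = 4

4


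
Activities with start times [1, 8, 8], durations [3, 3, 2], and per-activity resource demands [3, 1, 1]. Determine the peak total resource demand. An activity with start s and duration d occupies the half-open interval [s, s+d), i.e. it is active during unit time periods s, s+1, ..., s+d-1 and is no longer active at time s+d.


Each activity i is active on [start_i, start_i + duration_i).
Compute total resource usage per time slot:
  t=0: active resources = [], total = 0
  t=1: active resources = [3], total = 3
  t=2: active resources = [3], total = 3
  t=3: active resources = [3], total = 3
  t=4: active resources = [], total = 0
  t=5: active resources = [], total = 0
  t=6: active resources = [], total = 0
  t=7: active resources = [], total = 0
  t=8: active resources = [1, 1], total = 2
  t=9: active resources = [1, 1], total = 2
  t=10: active resources = [1], total = 1
Peak resource demand = 3

3


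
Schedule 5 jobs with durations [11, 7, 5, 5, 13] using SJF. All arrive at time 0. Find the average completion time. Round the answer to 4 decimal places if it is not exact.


SJF order (ascending): [5, 5, 7, 11, 13]
Completion times:
  Job 1: burst=5, C=5
  Job 2: burst=5, C=10
  Job 3: burst=7, C=17
  Job 4: burst=11, C=28
  Job 5: burst=13, C=41
Average completion = 101/5 = 20.2

20.2


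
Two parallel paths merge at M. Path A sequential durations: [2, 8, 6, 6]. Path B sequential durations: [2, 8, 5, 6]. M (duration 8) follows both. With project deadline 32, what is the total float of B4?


Forward pass: ES(B4) = sum of predecessors on chain B = 15
EF = ES + duration = 15 + 6 = 21
Backward pass: LF(M) = deadline = 32; LS(M) = 32 - 8 = 24
LF(B4) = LS(M) - sum(successors on chain B) = 24 - 0 = 24
LS = LF - duration = 24 - 6 = 18
Total float = LS - ES = 18 - 15 = 3

3


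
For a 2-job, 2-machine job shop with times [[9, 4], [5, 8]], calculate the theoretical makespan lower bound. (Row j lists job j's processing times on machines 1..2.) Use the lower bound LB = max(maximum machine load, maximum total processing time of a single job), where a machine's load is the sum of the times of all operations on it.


Machine loads:
  Machine 1: 9 + 5 = 14
  Machine 2: 4 + 8 = 12
Max machine load = 14
Job totals:
  Job 1: 13
  Job 2: 13
Max job total = 13
Lower bound = max(14, 13) = 14

14


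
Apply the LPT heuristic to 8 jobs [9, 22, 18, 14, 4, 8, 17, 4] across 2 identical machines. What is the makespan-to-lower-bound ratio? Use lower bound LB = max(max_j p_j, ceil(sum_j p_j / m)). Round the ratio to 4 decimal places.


LPT order: [22, 18, 17, 14, 9, 8, 4, 4]
Machine loads after assignment: [48, 48]
LPT makespan = 48
Lower bound = max(max_job, ceil(total/2)) = max(22, 48) = 48
Ratio = 48 / 48 = 1.0

1.0


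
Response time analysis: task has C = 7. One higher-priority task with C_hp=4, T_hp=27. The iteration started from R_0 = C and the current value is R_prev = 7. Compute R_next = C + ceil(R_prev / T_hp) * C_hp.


R_next = C + ceil(R_prev / T_hp) * C_hp
ceil(7 / 27) = ceil(0.2593) = 1
Interference = 1 * 4 = 4
R_next = 7 + 4 = 11

11


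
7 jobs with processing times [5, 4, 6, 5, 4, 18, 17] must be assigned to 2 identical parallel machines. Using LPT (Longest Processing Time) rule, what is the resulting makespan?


Sort jobs in decreasing order (LPT): [18, 17, 6, 5, 5, 4, 4]
Assign each job to the least loaded machine:
  Machine 1: jobs [18, 5, 5], load = 28
  Machine 2: jobs [17, 6, 4, 4], load = 31
Makespan = max load = 31

31


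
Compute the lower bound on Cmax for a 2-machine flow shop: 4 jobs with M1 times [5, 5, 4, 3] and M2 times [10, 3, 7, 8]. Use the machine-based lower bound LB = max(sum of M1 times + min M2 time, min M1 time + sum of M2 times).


LB1 = sum(M1 times) + min(M2 times) = 17 + 3 = 20
LB2 = min(M1 times) + sum(M2 times) = 3 + 28 = 31
Lower bound = max(LB1, LB2) = max(20, 31) = 31

31


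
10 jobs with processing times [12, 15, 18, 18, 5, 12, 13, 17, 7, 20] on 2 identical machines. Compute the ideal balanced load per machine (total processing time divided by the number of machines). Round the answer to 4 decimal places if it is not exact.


Total processing time = 12 + 15 + 18 + 18 + 5 + 12 + 13 + 17 + 7 + 20 = 137
Number of machines = 2
Ideal balanced load = 137 / 2 = 68.5

68.5


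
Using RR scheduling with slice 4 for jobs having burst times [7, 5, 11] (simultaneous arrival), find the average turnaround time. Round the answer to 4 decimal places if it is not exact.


Time quantum = 4
Execution trace:
  J1 runs 4 units, time = 4
  J2 runs 4 units, time = 8
  J3 runs 4 units, time = 12
  J1 runs 3 units, time = 15
  J2 runs 1 units, time = 16
  J3 runs 4 units, time = 20
  J3 runs 3 units, time = 23
Finish times: [15, 16, 23]
Average turnaround = 54/3 = 18.0

18.0


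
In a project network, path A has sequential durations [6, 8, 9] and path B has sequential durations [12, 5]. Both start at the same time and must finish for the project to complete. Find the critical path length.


Path A total = 6 + 8 + 9 = 23
Path B total = 12 + 5 = 17
Critical path = longest path = max(23, 17) = 23

23


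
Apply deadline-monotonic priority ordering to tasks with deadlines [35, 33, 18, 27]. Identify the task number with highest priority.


Sort tasks by relative deadline (ascending):
  Task 3: deadline = 18
  Task 4: deadline = 27
  Task 2: deadline = 33
  Task 1: deadline = 35
Priority order (highest first): [3, 4, 2, 1]
Highest priority task = 3

3


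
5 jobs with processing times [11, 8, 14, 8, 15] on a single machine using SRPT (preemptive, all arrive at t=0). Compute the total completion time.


Since all jobs arrive at t=0, SRPT equals SPT ordering.
SPT order: [8, 8, 11, 14, 15]
Completion times:
  Job 1: p=8, C=8
  Job 2: p=8, C=16
  Job 3: p=11, C=27
  Job 4: p=14, C=41
  Job 5: p=15, C=56
Total completion time = 8 + 16 + 27 + 41 + 56 = 148

148


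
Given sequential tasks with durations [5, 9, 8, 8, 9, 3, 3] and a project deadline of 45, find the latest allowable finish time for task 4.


LF(activity 4) = deadline - sum of successor durations
Successors: activities 5 through 7 with durations [9, 3, 3]
Sum of successor durations = 15
LF = 45 - 15 = 30

30


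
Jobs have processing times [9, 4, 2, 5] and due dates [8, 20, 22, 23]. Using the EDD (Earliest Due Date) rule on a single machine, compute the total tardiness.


Sort by due date (EDD order): [(9, 8), (4, 20), (2, 22), (5, 23)]
Compute completion times and tardiness:
  Job 1: p=9, d=8, C=9, tardiness=max(0,9-8)=1
  Job 2: p=4, d=20, C=13, tardiness=max(0,13-20)=0
  Job 3: p=2, d=22, C=15, tardiness=max(0,15-22)=0
  Job 4: p=5, d=23, C=20, tardiness=max(0,20-23)=0
Total tardiness = 1

1


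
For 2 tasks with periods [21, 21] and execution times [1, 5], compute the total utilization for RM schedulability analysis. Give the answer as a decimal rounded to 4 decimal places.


Compute individual utilizations (exact fractions):
  Task 1: C/T = 1/21 (approx. 0.0476)
  Task 2: C/T = 5/21 (approx. 0.2381)
Total utilization U = 1/21 + 5/21 = 2/7
Rounded to 4 decimal places: U = 0.2857
RM (Liu & Layland) bound for 2 tasks = 0.828427; compare with U = 2/7 (approx. 0.285714)
U <= bound, so schedulable by RM sufficient condition.

0.2857
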